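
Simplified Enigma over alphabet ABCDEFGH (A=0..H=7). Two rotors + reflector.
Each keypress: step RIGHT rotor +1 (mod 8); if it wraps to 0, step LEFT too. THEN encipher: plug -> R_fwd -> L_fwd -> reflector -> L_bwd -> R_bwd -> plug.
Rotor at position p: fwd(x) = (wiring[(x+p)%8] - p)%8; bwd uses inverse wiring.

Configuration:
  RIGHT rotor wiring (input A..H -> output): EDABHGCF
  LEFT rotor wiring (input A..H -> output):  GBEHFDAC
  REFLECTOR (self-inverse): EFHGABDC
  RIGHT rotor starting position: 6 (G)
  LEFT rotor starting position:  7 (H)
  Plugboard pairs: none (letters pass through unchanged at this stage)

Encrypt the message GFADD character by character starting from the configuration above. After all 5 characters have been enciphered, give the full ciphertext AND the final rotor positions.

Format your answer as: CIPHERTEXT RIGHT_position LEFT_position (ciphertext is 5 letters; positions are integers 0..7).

Answer: HGDHC 3 0

Derivation:
Char 1 ('G'): step: R->7, L=7; G->plug->G->R->H->L->B->refl->F->L'->D->R'->H->plug->H
Char 2 ('F'): step: R->0, L->0 (L advanced); F->plug->F->R->G->L->A->refl->E->L'->C->R'->G->plug->G
Char 3 ('A'): step: R->1, L=0; A->plug->A->R->C->L->E->refl->A->L'->G->R'->D->plug->D
Char 4 ('D'): step: R->2, L=0; D->plug->D->R->E->L->F->refl->B->L'->B->R'->H->plug->H
Char 5 ('D'): step: R->3, L=0; D->plug->D->R->H->L->C->refl->H->L'->D->R'->C->plug->C
Final: ciphertext=HGDHC, RIGHT=3, LEFT=0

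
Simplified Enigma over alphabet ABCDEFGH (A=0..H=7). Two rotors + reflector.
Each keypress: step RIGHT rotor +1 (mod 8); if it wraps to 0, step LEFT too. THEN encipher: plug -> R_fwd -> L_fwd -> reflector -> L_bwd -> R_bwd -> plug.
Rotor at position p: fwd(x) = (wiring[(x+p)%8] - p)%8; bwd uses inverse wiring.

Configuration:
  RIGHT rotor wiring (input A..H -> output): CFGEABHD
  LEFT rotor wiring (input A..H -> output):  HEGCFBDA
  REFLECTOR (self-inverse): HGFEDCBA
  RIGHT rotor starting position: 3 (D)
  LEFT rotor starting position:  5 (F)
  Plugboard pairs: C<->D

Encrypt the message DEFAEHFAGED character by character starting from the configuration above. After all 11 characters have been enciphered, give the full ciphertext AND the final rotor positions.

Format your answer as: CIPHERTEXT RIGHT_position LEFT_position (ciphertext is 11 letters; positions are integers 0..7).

Answer: EBHCFEGEDFF 6 6

Derivation:
Char 1 ('D'): step: R->4, L=5; D->plug->C->R->D->L->C->refl->F->L'->G->R'->E->plug->E
Char 2 ('E'): step: R->5, L=5; E->plug->E->R->A->L->E->refl->D->L'->C->R'->B->plug->B
Char 3 ('F'): step: R->6, L=5; F->plug->F->R->G->L->F->refl->C->L'->D->R'->H->plug->H
Char 4 ('A'): step: R->7, L=5; A->plug->A->R->E->L->H->refl->A->L'->H->R'->D->plug->C
Char 5 ('E'): step: R->0, L->6 (L advanced); E->plug->E->R->A->L->F->refl->C->L'->B->R'->F->plug->F
Char 6 ('H'): step: R->1, L=6; H->plug->H->R->B->L->C->refl->F->L'->A->R'->E->plug->E
Char 7 ('F'): step: R->2, L=6; F->plug->F->R->B->L->C->refl->F->L'->A->R'->G->plug->G
Char 8 ('A'): step: R->3, L=6; A->plug->A->R->B->L->C->refl->F->L'->A->R'->E->plug->E
Char 9 ('G'): step: R->4, L=6; G->plug->G->R->C->L->B->refl->G->L'->D->R'->C->plug->D
Char 10 ('E'): step: R->5, L=6; E->plug->E->R->A->L->F->refl->C->L'->B->R'->F->plug->F
Char 11 ('D'): step: R->6, L=6; D->plug->C->R->E->L->A->refl->H->L'->G->R'->F->plug->F
Final: ciphertext=EBHCFEGEDFF, RIGHT=6, LEFT=6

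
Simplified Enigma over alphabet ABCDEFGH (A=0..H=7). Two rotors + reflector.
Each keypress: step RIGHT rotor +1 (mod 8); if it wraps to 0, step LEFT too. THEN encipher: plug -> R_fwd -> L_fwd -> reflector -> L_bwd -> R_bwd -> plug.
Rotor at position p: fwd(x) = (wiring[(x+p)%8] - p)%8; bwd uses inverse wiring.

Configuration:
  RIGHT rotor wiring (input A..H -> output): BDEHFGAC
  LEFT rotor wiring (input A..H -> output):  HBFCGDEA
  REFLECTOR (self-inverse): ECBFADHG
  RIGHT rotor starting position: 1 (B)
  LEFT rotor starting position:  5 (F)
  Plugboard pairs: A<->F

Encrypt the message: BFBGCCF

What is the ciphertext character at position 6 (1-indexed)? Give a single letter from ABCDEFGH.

Char 1 ('B'): step: R->2, L=5; B->plug->B->R->F->L->A->refl->E->L'->E->R'->D->plug->D
Char 2 ('F'): step: R->3, L=5; F->plug->A->R->E->L->E->refl->A->L'->F->R'->D->plug->D
Char 3 ('B'): step: R->4, L=5; B->plug->B->R->C->L->D->refl->F->L'->G->R'->D->plug->D
Char 4 ('G'): step: R->5, L=5; G->plug->G->R->C->L->D->refl->F->L'->G->R'->E->plug->E
Char 5 ('C'): step: R->6, L=5; C->plug->C->R->D->L->C->refl->B->L'->H->R'->G->plug->G
Char 6 ('C'): step: R->7, L=5; C->plug->C->R->E->L->E->refl->A->L'->F->R'->D->plug->D

D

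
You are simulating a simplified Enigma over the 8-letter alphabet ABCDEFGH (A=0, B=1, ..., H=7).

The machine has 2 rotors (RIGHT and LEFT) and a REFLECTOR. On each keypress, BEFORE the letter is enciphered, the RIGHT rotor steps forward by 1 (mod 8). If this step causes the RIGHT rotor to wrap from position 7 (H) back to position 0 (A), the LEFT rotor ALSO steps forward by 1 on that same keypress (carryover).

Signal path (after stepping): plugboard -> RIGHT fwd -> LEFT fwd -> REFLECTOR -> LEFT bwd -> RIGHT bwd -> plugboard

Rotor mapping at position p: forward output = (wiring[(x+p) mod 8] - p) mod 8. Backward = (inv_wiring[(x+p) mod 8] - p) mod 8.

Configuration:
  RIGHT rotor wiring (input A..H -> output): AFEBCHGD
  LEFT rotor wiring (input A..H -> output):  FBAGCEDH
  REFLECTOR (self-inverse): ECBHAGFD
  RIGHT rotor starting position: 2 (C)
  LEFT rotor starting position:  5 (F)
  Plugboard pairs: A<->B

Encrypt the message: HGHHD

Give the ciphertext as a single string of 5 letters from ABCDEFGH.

Answer: AHEDG

Derivation:
Char 1 ('H'): step: R->3, L=5; H->plug->H->R->B->L->G->refl->F->L'->H->R'->B->plug->A
Char 2 ('G'): step: R->4, L=5; G->plug->G->R->A->L->H->refl->D->L'->F->R'->H->plug->H
Char 3 ('H'): step: R->5, L=5; H->plug->H->R->F->L->D->refl->H->L'->A->R'->E->plug->E
Char 4 ('H'): step: R->6, L=5; H->plug->H->R->B->L->G->refl->F->L'->H->R'->D->plug->D
Char 5 ('D'): step: R->7, L=5; D->plug->D->R->F->L->D->refl->H->L'->A->R'->G->plug->G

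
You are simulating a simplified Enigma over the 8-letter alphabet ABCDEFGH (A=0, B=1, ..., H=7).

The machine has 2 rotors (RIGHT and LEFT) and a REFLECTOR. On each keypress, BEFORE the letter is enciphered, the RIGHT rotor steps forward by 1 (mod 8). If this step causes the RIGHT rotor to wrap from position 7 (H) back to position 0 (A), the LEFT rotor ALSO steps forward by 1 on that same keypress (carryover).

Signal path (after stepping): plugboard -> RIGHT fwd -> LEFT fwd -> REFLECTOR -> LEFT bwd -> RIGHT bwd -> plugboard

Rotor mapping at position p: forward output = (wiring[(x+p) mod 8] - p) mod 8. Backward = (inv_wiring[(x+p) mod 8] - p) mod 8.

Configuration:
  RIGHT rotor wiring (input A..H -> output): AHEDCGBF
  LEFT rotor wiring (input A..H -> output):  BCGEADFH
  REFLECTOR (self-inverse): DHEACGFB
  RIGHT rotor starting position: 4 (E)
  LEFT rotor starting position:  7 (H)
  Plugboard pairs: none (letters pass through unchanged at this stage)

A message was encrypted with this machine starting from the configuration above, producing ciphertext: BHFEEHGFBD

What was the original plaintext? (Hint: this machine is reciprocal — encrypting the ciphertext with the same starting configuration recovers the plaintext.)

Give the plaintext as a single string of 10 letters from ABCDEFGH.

Char 1 ('B'): step: R->5, L=7; B->plug->B->R->E->L->F->refl->G->L'->H->R'->F->plug->F
Char 2 ('H'): step: R->6, L=7; H->plug->H->R->A->L->A->refl->D->L'->C->R'->C->plug->C
Char 3 ('F'): step: R->7, L=7; F->plug->F->R->D->L->H->refl->B->L'->F->R'->D->plug->D
Char 4 ('E'): step: R->0, L->0 (L advanced); E->plug->E->R->C->L->G->refl->F->L'->G->R'->F->plug->F
Char 5 ('E'): step: R->1, L=0; E->plug->E->R->F->L->D->refl->A->L'->E->R'->G->plug->G
Char 6 ('H'): step: R->2, L=0; H->plug->H->R->F->L->D->refl->A->L'->E->R'->D->plug->D
Char 7 ('G'): step: R->3, L=0; G->plug->G->R->E->L->A->refl->D->L'->F->R'->F->plug->F
Char 8 ('F'): step: R->4, L=0; F->plug->F->R->D->L->E->refl->C->L'->B->R'->D->plug->D
Char 9 ('B'): step: R->5, L=0; B->plug->B->R->E->L->A->refl->D->L'->F->R'->H->plug->H
Char 10 ('D'): step: R->6, L=0; D->plug->D->R->B->L->C->refl->E->L'->D->R'->A->plug->A

Answer: FCDFGDFDHA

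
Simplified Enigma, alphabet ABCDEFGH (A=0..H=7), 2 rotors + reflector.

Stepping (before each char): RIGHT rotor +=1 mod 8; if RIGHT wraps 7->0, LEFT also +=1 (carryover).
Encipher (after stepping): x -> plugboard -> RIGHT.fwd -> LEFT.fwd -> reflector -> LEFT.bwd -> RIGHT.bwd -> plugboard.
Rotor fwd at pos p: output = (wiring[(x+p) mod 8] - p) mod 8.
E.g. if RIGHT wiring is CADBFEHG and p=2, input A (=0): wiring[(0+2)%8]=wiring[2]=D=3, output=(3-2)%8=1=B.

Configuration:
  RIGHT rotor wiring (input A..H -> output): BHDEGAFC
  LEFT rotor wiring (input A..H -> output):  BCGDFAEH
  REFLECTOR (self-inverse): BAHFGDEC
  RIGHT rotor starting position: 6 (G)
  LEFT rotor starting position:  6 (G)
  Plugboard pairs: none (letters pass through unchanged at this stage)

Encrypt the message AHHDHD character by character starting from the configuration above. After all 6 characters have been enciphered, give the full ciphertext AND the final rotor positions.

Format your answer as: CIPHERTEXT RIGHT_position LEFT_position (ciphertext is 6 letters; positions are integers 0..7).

Answer: CBAFFH 4 7

Derivation:
Char 1 ('A'): step: R->7, L=6; A->plug->A->R->D->L->E->refl->G->L'->A->R'->C->plug->C
Char 2 ('H'): step: R->0, L->7 (L advanced); H->plug->H->R->C->L->D->refl->F->L'->H->R'->B->plug->B
Char 3 ('H'): step: R->1, L=7; H->plug->H->R->A->L->A->refl->B->L'->G->R'->A->plug->A
Char 4 ('D'): step: R->2, L=7; D->plug->D->R->G->L->B->refl->A->L'->A->R'->F->plug->F
Char 5 ('H'): step: R->3, L=7; H->plug->H->R->A->L->A->refl->B->L'->G->R'->F->plug->F
Char 6 ('D'): step: R->4, L=7; D->plug->D->R->G->L->B->refl->A->L'->A->R'->H->plug->H
Final: ciphertext=CBAFFH, RIGHT=4, LEFT=7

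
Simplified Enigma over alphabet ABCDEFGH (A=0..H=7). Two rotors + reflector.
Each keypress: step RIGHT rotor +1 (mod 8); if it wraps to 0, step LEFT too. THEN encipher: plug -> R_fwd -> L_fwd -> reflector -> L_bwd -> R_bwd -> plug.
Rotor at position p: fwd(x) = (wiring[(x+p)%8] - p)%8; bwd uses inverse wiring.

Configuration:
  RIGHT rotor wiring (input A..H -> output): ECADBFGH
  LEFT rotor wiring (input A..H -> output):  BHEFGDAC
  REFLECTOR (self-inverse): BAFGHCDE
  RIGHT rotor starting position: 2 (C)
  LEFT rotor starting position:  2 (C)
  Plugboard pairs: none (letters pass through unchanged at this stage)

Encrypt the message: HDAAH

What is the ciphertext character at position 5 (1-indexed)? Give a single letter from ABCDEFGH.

Char 1 ('H'): step: R->3, L=2; H->plug->H->R->F->L->A->refl->B->L'->D->R'->D->plug->D
Char 2 ('D'): step: R->4, L=2; D->plug->D->R->D->L->B->refl->A->L'->F->R'->A->plug->A
Char 3 ('A'): step: R->5, L=2; A->plug->A->R->A->L->C->refl->F->L'->H->R'->D->plug->D
Char 4 ('A'): step: R->6, L=2; A->plug->A->R->A->L->C->refl->F->L'->H->R'->H->plug->H
Char 5 ('H'): step: R->7, L=2; H->plug->H->R->H->L->F->refl->C->L'->A->R'->A->plug->A

A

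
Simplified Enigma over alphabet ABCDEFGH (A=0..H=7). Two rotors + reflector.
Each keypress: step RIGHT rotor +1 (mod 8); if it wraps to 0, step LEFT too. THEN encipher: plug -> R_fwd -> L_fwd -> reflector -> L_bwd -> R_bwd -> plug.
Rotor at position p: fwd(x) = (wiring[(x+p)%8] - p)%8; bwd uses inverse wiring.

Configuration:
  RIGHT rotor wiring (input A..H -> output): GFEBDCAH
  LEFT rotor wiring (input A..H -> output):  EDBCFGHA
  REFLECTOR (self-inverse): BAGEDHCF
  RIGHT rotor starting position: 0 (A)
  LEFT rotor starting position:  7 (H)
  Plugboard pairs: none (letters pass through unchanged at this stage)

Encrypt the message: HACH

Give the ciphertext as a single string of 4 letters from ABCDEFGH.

Answer: BGBD

Derivation:
Char 1 ('H'): step: R->1, L=7; H->plug->H->R->F->L->G->refl->C->L'->D->R'->B->plug->B
Char 2 ('A'): step: R->2, L=7; A->plug->A->R->C->L->E->refl->D->L'->E->R'->G->plug->G
Char 3 ('C'): step: R->3, L=7; C->plug->C->R->H->L->A->refl->B->L'->A->R'->B->plug->B
Char 4 ('H'): step: R->4, L=7; H->plug->H->R->F->L->G->refl->C->L'->D->R'->D->plug->D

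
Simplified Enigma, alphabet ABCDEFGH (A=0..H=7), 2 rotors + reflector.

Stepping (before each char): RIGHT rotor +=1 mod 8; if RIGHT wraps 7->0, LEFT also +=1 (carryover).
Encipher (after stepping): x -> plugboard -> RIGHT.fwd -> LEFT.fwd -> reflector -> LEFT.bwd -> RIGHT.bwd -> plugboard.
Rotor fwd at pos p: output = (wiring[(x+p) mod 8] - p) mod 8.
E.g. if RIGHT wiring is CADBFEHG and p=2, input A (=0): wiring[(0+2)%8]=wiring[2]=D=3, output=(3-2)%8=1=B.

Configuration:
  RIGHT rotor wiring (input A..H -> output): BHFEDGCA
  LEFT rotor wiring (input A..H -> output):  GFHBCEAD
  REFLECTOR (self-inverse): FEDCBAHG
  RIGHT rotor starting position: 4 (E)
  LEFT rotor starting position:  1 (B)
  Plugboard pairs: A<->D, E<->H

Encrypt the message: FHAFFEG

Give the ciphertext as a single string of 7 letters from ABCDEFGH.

Answer: CBFCBFD

Derivation:
Char 1 ('F'): step: R->5, L=1; F->plug->F->R->A->L->E->refl->B->L'->D->R'->C->plug->C
Char 2 ('H'): step: R->6, L=1; H->plug->E->R->H->L->F->refl->A->L'->C->R'->B->plug->B
Char 3 ('A'): step: R->7, L=1; A->plug->D->R->G->L->C->refl->D->L'->E->R'->F->plug->F
Char 4 ('F'): step: R->0, L->2 (L advanced); F->plug->F->R->G->L->E->refl->B->L'->F->R'->C->plug->C
Char 5 ('F'): step: R->1, L=2; F->plug->F->R->B->L->H->refl->G->L'->E->R'->B->plug->B
Char 6 ('E'): step: R->2, L=2; E->plug->H->R->F->L->B->refl->E->L'->G->R'->F->plug->F
Char 7 ('G'): step: R->3, L=2; G->plug->G->R->E->L->G->refl->H->L'->B->R'->A->plug->D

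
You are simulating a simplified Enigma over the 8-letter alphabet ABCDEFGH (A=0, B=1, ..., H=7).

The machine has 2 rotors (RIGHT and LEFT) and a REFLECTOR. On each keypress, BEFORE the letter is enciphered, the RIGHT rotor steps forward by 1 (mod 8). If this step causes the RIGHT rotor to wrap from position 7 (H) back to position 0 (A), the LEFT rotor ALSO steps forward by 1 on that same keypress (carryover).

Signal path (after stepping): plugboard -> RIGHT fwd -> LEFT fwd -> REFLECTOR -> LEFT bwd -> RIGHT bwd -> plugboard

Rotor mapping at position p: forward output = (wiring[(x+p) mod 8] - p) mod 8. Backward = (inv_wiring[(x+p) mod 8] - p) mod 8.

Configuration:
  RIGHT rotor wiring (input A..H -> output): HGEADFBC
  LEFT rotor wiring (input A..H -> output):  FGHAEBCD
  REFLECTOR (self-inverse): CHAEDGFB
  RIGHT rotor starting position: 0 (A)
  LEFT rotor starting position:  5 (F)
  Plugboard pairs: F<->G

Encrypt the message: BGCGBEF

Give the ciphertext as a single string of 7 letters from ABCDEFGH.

Char 1 ('B'): step: R->1, L=5; B->plug->B->R->D->L->A->refl->C->L'->F->R'->A->plug->A
Char 2 ('G'): step: R->2, L=5; G->plug->F->R->A->L->E->refl->D->L'->G->R'->B->plug->B
Char 3 ('C'): step: R->3, L=5; C->plug->C->R->C->L->G->refl->F->L'->B->R'->H->plug->H
Char 4 ('G'): step: R->4, L=5; G->plug->F->R->C->L->G->refl->F->L'->B->R'->B->plug->B
Char 5 ('B'): step: R->5, L=5; B->plug->B->R->E->L->B->refl->H->L'->H->R'->F->plug->G
Char 6 ('E'): step: R->6, L=5; E->plug->E->R->G->L->D->refl->E->L'->A->R'->D->plug->D
Char 7 ('F'): step: R->7, L=5; F->plug->G->R->G->L->D->refl->E->L'->A->R'->B->plug->B

Answer: ABHBGDB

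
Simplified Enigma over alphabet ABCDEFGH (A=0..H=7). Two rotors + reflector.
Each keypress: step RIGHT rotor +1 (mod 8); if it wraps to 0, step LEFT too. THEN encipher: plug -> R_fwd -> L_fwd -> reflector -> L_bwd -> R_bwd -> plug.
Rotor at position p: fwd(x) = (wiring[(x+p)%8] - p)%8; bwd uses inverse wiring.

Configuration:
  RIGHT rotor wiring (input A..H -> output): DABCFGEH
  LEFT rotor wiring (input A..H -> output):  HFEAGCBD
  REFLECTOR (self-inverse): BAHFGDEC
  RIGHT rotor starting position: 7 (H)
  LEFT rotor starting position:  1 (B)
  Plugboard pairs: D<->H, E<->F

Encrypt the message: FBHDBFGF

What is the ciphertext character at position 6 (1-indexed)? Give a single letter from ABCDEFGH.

Char 1 ('F'): step: R->0, L->2 (L advanced); F->plug->E->R->F->L->B->refl->A->L'->D->R'->A->plug->A
Char 2 ('B'): step: R->1, L=2; B->plug->B->R->A->L->C->refl->H->L'->E->R'->D->plug->H
Char 3 ('H'): step: R->2, L=2; H->plug->D->R->E->L->H->refl->C->L'->A->R'->B->plug->B
Char 4 ('D'): step: R->3, L=2; D->plug->H->R->G->L->F->refl->D->L'->H->R'->A->plug->A
Char 5 ('B'): step: R->4, L=2; B->plug->B->R->C->L->E->refl->G->L'->B->R'->A->plug->A
Char 6 ('F'): step: R->5, L=2; F->plug->E->R->D->L->A->refl->B->L'->F->R'->G->plug->G

G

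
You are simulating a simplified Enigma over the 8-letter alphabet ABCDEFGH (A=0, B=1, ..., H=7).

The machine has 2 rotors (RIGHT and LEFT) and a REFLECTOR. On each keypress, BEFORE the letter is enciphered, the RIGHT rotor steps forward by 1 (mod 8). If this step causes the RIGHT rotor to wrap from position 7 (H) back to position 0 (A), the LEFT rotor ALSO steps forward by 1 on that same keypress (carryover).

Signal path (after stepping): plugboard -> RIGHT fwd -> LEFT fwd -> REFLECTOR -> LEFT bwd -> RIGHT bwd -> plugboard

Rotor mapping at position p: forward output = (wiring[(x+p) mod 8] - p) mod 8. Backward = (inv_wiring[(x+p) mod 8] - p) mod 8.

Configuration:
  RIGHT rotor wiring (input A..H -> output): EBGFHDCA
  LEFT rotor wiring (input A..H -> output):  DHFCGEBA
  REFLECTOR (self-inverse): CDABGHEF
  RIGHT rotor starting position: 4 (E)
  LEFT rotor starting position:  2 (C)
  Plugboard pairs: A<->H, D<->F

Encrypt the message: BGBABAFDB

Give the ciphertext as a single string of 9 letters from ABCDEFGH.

Answer: AFCHGCEBF

Derivation:
Char 1 ('B'): step: R->5, L=2; B->plug->B->R->F->L->G->refl->E->L'->C->R'->H->plug->A
Char 2 ('G'): step: R->6, L=2; G->plug->G->R->B->L->A->refl->C->L'->D->R'->D->plug->F
Char 3 ('B'): step: R->7, L=2; B->plug->B->R->F->L->G->refl->E->L'->C->R'->C->plug->C
Char 4 ('A'): step: R->0, L->3 (L advanced); A->plug->H->R->A->L->H->refl->F->L'->E->R'->A->plug->H
Char 5 ('B'): step: R->1, L=3; B->plug->B->R->F->L->A->refl->C->L'->H->R'->G->plug->G
Char 6 ('A'): step: R->2, L=3; A->plug->H->R->H->L->C->refl->A->L'->F->R'->C->plug->C
Char 7 ('F'): step: R->3, L=3; F->plug->D->R->H->L->C->refl->A->L'->F->R'->E->plug->E
Char 8 ('D'): step: R->4, L=3; D->plug->F->R->F->L->A->refl->C->L'->H->R'->B->plug->B
Char 9 ('B'): step: R->5, L=3; B->plug->B->R->F->L->A->refl->C->L'->H->R'->D->plug->F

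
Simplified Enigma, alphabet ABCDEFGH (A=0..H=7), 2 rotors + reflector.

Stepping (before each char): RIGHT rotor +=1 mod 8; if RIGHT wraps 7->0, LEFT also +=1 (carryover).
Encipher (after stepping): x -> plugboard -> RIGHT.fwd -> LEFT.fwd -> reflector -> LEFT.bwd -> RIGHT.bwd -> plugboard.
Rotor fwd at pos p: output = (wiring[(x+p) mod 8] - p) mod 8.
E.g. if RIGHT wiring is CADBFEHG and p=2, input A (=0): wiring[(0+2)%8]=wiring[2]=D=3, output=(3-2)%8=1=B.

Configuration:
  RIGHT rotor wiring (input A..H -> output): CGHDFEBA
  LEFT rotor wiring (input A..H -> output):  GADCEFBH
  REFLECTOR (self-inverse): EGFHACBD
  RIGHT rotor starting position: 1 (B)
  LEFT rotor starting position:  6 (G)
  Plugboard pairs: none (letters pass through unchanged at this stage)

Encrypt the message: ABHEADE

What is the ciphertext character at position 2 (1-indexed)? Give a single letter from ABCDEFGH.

Char 1 ('A'): step: R->2, L=6; A->plug->A->R->F->L->E->refl->A->L'->C->R'->D->plug->D
Char 2 ('B'): step: R->3, L=6; B->plug->B->R->C->L->A->refl->E->L'->F->R'->E->plug->E

E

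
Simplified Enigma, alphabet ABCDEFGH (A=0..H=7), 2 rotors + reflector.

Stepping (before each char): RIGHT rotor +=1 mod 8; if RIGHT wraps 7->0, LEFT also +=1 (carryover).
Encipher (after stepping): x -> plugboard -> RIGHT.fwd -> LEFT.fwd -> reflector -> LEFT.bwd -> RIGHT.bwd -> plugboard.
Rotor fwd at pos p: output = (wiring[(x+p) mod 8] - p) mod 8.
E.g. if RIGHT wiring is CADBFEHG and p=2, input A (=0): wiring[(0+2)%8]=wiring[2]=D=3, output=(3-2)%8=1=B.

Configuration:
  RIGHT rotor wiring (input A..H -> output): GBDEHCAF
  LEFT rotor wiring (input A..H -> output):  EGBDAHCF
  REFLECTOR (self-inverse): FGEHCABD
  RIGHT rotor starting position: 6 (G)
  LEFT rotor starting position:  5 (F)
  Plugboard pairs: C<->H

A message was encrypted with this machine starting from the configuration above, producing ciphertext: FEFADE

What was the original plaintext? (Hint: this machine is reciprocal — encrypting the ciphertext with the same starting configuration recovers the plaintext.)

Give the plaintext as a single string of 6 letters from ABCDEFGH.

Answer: EFBGFG

Derivation:
Char 1 ('F'): step: R->7, L=5; F->plug->F->R->A->L->C->refl->E->L'->F->R'->E->plug->E
Char 2 ('E'): step: R->0, L->6 (L advanced); E->plug->E->R->H->L->B->refl->G->L'->C->R'->F->plug->F
Char 3 ('F'): step: R->1, L=6; F->plug->F->R->H->L->B->refl->G->L'->C->R'->B->plug->B
Char 4 ('A'): step: R->2, L=6; A->plug->A->R->B->L->H->refl->D->L'->E->R'->G->plug->G
Char 5 ('D'): step: R->3, L=6; D->plug->D->R->F->L->F->refl->A->L'->D->R'->F->plug->F
Char 6 ('E'): step: R->4, L=6; E->plug->E->R->C->L->G->refl->B->L'->H->R'->G->plug->G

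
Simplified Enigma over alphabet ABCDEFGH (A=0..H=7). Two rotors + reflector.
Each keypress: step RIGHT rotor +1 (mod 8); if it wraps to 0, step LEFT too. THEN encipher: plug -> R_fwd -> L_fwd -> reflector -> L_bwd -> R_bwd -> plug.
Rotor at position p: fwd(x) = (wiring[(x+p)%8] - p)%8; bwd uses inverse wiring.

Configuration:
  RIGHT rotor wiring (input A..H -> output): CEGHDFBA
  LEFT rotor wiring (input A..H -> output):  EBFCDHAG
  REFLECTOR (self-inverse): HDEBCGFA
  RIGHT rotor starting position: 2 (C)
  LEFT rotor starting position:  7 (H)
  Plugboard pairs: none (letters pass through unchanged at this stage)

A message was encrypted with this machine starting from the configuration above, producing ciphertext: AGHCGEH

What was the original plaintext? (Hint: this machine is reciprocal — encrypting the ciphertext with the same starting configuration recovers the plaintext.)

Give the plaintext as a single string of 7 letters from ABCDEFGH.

Char 1 ('A'): step: R->3, L=7; A->plug->A->R->E->L->D->refl->B->L'->H->R'->F->plug->F
Char 2 ('G'): step: R->4, L=7; G->plug->G->R->C->L->C->refl->E->L'->F->R'->C->plug->C
Char 3 ('H'): step: R->5, L=7; H->plug->H->R->G->L->A->refl->H->L'->A->R'->A->plug->A
Char 4 ('C'): step: R->6, L=7; C->plug->C->R->E->L->D->refl->B->L'->H->R'->H->plug->H
Char 5 ('G'): step: R->7, L=7; G->plug->G->R->G->L->A->refl->H->L'->A->R'->E->plug->E
Char 6 ('E'): step: R->0, L->0 (L advanced); E->plug->E->R->D->L->C->refl->E->L'->A->R'->H->plug->H
Char 7 ('H'): step: R->1, L=0; H->plug->H->R->B->L->B->refl->D->L'->E->R'->E->plug->E

Answer: FCAHEHE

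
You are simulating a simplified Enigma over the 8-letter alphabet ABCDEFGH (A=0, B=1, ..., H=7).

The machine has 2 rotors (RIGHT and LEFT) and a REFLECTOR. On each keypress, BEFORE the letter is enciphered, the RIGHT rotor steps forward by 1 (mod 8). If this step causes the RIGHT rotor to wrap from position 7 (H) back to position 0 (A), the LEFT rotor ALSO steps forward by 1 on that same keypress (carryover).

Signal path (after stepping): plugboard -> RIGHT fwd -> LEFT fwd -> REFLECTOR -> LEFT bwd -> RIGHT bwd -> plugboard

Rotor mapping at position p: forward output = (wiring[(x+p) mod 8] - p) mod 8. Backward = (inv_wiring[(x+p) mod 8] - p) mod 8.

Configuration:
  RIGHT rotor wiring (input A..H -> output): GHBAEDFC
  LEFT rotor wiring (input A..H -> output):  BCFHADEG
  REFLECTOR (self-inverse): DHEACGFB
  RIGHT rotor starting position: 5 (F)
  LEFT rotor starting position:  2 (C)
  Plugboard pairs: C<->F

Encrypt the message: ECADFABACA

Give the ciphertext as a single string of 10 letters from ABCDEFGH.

Char 1 ('E'): step: R->6, L=2; E->plug->E->R->D->L->B->refl->H->L'->G->R'->G->plug->G
Char 2 ('C'): step: R->7, L=2; C->plug->F->R->F->L->E->refl->C->L'->E->R'->G->plug->G
Char 3 ('A'): step: R->0, L->3 (L advanced); A->plug->A->R->G->L->H->refl->B->L'->D->R'->F->plug->C
Char 4 ('D'): step: R->1, L=3; D->plug->D->R->D->L->B->refl->H->L'->G->R'->A->plug->A
Char 5 ('F'): step: R->2, L=3; F->plug->C->R->C->L->A->refl->D->L'->E->R'->G->plug->G
Char 6 ('A'): step: R->3, L=3; A->plug->A->R->F->L->G->refl->F->L'->B->R'->B->plug->B
Char 7 ('B'): step: R->4, L=3; B->plug->B->R->H->L->C->refl->E->L'->A->R'->A->plug->A
Char 8 ('A'): step: R->5, L=3; A->plug->A->R->G->L->H->refl->B->L'->D->R'->G->plug->G
Char 9 ('C'): step: R->6, L=3; C->plug->F->R->C->L->A->refl->D->L'->E->R'->B->plug->B
Char 10 ('A'): step: R->7, L=3; A->plug->A->R->D->L->B->refl->H->L'->G->R'->H->plug->H

Answer: GGCAGBAGBH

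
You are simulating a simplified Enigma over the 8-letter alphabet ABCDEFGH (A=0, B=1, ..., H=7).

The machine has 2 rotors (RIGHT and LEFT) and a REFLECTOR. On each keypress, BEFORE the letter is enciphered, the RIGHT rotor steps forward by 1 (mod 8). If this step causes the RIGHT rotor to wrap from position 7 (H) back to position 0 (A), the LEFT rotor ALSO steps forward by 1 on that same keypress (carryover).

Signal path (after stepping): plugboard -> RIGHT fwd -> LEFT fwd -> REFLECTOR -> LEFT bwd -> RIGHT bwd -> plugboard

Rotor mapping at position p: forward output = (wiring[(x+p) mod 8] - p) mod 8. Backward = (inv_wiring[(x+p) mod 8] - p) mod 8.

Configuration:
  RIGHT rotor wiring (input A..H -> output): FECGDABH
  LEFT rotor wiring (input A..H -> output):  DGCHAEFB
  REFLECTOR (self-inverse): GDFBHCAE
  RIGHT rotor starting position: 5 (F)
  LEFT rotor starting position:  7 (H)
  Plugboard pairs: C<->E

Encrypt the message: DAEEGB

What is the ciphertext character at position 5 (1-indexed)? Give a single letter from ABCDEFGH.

Char 1 ('D'): step: R->6, L=7; D->plug->D->R->G->L->F->refl->C->L'->A->R'->F->plug->F
Char 2 ('A'): step: R->7, L=7; A->plug->A->R->A->L->C->refl->F->L'->G->R'->B->plug->B
Char 3 ('E'): step: R->0, L->0 (L advanced); E->plug->C->R->C->L->C->refl->F->L'->G->R'->D->plug->D
Char 4 ('E'): step: R->1, L=0; E->plug->C->R->F->L->E->refl->H->L'->D->R'->A->plug->A
Char 5 ('G'): step: R->2, L=0; G->plug->G->R->D->L->H->refl->E->L'->F->R'->F->plug->F

F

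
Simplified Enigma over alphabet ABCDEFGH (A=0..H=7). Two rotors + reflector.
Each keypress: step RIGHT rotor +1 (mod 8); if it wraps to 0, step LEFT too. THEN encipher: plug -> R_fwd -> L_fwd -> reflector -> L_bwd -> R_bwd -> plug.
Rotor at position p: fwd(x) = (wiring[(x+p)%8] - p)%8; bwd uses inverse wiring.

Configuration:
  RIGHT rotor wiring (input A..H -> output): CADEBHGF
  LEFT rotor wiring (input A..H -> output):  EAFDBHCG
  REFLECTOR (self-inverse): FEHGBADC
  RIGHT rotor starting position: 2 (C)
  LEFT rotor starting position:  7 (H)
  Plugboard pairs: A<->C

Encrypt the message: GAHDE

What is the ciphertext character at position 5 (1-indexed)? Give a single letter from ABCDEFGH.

Char 1 ('G'): step: R->3, L=7; G->plug->G->R->F->L->C->refl->H->L'->A->R'->H->plug->H
Char 2 ('A'): step: R->4, L=7; A->plug->C->R->C->L->B->refl->E->L'->E->R'->F->plug->F
Char 3 ('H'): step: R->5, L=7; H->plug->H->R->E->L->E->refl->B->L'->C->R'->A->plug->C
Char 4 ('D'): step: R->6, L=7; D->plug->D->R->C->L->B->refl->E->L'->E->R'->C->plug->A
Char 5 ('E'): step: R->7, L=7; E->plug->E->R->F->L->C->refl->H->L'->A->R'->G->plug->G

G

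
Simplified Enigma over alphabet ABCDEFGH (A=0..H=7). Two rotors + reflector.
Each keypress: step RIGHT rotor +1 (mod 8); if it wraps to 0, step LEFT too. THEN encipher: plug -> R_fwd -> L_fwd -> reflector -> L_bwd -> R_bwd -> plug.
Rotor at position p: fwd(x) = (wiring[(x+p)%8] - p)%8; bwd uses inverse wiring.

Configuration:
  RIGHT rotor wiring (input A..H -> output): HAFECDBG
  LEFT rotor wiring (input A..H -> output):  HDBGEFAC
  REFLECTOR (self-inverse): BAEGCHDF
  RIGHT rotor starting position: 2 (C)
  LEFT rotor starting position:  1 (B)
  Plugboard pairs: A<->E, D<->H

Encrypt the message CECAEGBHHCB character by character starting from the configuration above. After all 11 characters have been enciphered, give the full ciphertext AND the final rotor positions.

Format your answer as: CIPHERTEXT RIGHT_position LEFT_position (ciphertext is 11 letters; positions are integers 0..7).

Answer: FGEEFACBCBA 5 2

Derivation:
Char 1 ('C'): step: R->3, L=1; C->plug->C->R->A->L->C->refl->E->L'->E->R'->F->plug->F
Char 2 ('E'): step: R->4, L=1; E->plug->A->R->G->L->B->refl->A->L'->B->R'->G->plug->G
Char 3 ('C'): step: R->5, L=1; C->plug->C->R->B->L->A->refl->B->L'->G->R'->A->plug->E
Char 4 ('A'): step: R->6, L=1; A->plug->E->R->H->L->G->refl->D->L'->D->R'->A->plug->E
Char 5 ('E'): step: R->7, L=1; E->plug->A->R->H->L->G->refl->D->L'->D->R'->F->plug->F
Char 6 ('G'): step: R->0, L->2 (L advanced); G->plug->G->R->B->L->E->refl->C->L'->C->R'->E->plug->A
Char 7 ('B'): step: R->1, L=2; B->plug->B->R->E->L->G->refl->D->L'->D->R'->C->plug->C
Char 8 ('H'): step: R->2, L=2; H->plug->D->R->B->L->E->refl->C->L'->C->R'->B->plug->B
Char 9 ('H'): step: R->3, L=2; H->plug->D->R->G->L->F->refl->H->L'->A->R'->C->plug->C
Char 10 ('C'): step: R->4, L=2; C->plug->C->R->F->L->A->refl->B->L'->H->R'->B->plug->B
Char 11 ('B'): step: R->5, L=2; B->plug->B->R->E->L->G->refl->D->L'->D->R'->E->plug->A
Final: ciphertext=FGEEFACBCBA, RIGHT=5, LEFT=2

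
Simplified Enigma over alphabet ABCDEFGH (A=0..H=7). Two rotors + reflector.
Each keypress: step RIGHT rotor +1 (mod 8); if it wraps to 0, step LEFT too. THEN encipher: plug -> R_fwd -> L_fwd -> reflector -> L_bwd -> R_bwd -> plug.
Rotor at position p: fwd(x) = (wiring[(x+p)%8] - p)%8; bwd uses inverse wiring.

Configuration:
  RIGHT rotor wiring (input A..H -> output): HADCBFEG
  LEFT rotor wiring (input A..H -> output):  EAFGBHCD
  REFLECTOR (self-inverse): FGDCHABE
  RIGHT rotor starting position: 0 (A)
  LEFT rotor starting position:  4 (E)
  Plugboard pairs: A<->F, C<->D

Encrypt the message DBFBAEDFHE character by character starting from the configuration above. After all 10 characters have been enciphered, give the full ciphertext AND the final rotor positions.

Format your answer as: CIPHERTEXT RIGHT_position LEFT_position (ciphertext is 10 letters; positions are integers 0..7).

Char 1 ('D'): step: R->1, L=4; D->plug->C->R->B->L->D->refl->C->L'->H->R'->A->plug->F
Char 2 ('B'): step: R->2, L=4; B->plug->B->R->A->L->F->refl->A->L'->E->R'->F->plug->A
Char 3 ('F'): step: R->3, L=4; F->plug->A->R->H->L->C->refl->D->L'->B->R'->D->plug->C
Char 4 ('B'): step: R->4, L=4; B->plug->B->R->B->L->D->refl->C->L'->H->R'->G->plug->G
Char 5 ('A'): step: R->5, L=4; A->plug->F->R->G->L->B->refl->G->L'->C->R'->D->plug->C
Char 6 ('E'): step: R->6, L=4; E->plug->E->R->F->L->E->refl->H->L'->D->R'->G->plug->G
Char 7 ('D'): step: R->7, L=4; D->plug->C->R->B->L->D->refl->C->L'->H->R'->A->plug->F
Char 8 ('F'): step: R->0, L->5 (L advanced); F->plug->A->R->H->L->E->refl->H->L'->D->R'->C->plug->D
Char 9 ('H'): step: R->1, L=5; H->plug->H->R->G->L->B->refl->G->L'->C->R'->B->plug->B
Char 10 ('E'): step: R->2, L=5; E->plug->E->R->C->L->G->refl->B->L'->G->R'->H->plug->H
Final: ciphertext=FACGCGFDBH, RIGHT=2, LEFT=5

Answer: FACGCGFDBH 2 5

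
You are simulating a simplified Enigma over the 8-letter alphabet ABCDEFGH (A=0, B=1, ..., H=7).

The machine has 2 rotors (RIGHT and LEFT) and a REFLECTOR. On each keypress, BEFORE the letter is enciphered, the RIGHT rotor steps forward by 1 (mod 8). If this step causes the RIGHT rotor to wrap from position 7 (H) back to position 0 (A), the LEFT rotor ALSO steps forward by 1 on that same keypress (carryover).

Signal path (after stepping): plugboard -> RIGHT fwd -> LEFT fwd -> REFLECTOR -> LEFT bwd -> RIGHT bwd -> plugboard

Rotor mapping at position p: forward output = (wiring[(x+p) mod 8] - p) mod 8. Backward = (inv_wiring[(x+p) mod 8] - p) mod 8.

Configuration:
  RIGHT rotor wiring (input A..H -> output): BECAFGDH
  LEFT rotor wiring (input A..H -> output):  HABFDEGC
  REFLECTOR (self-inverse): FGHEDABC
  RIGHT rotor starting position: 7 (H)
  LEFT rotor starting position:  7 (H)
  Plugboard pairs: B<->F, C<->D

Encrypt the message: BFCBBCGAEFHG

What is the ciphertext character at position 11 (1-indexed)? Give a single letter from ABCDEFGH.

Char 1 ('B'): step: R->0, L->0 (L advanced); B->plug->F->R->G->L->G->refl->B->L'->C->R'->C->plug->D
Char 2 ('F'): step: R->1, L=0; F->plug->B->R->B->L->A->refl->F->L'->D->R'->A->plug->A
Char 3 ('C'): step: R->2, L=0; C->plug->D->R->E->L->D->refl->E->L'->F->R'->F->plug->B
Char 4 ('B'): step: R->3, L=0; B->plug->F->R->G->L->G->refl->B->L'->C->R'->B->plug->F
Char 5 ('B'): step: R->4, L=0; B->plug->F->R->A->L->H->refl->C->L'->H->R'->C->plug->D
Char 6 ('C'): step: R->5, L=0; C->plug->D->R->E->L->D->refl->E->L'->F->R'->F->plug->B
Char 7 ('G'): step: R->6, L=0; G->plug->G->R->H->L->C->refl->H->L'->A->R'->H->plug->H
Char 8 ('A'): step: R->7, L=0; A->plug->A->R->A->L->H->refl->C->L'->H->R'->G->plug->G
Char 9 ('E'): step: R->0, L->1 (L advanced); E->plug->E->R->F->L->F->refl->A->L'->B->R'->A->plug->A
Char 10 ('F'): step: R->1, L=1; F->plug->B->R->B->L->A->refl->F->L'->F->R'->E->plug->E
Char 11 ('H'): step: R->2, L=1; H->plug->H->R->C->L->E->refl->D->L'->E->R'->D->plug->C

C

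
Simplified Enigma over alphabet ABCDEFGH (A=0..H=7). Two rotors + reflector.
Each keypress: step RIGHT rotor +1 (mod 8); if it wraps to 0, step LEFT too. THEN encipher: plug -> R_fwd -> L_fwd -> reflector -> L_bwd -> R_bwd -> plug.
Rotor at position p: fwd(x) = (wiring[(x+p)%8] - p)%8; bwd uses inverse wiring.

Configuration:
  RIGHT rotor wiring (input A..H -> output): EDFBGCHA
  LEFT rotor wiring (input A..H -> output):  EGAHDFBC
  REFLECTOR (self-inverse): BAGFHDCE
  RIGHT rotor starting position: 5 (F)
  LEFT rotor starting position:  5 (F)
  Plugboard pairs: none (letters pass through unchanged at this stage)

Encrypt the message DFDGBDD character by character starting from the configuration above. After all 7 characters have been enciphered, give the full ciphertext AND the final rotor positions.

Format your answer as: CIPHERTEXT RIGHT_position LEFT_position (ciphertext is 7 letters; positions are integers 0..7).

Answer: BDGEHHA 4 6

Derivation:
Char 1 ('D'): step: R->6, L=5; D->plug->D->R->F->L->D->refl->F->L'->C->R'->B->plug->B
Char 2 ('F'): step: R->7, L=5; F->plug->F->R->H->L->G->refl->C->L'->G->R'->D->plug->D
Char 3 ('D'): step: R->0, L->6 (L advanced); D->plug->D->R->B->L->E->refl->H->L'->H->R'->G->plug->G
Char 4 ('G'): step: R->1, L=6; G->plug->G->R->H->L->H->refl->E->L'->B->R'->E->plug->E
Char 5 ('B'): step: R->2, L=6; B->plug->B->R->H->L->H->refl->E->L'->B->R'->H->plug->H
Char 6 ('D'): step: R->3, L=6; D->plug->D->R->E->L->C->refl->G->L'->C->R'->H->plug->H
Char 7 ('D'): step: R->4, L=6; D->plug->D->R->E->L->C->refl->G->L'->C->R'->A->plug->A
Final: ciphertext=BDGEHHA, RIGHT=4, LEFT=6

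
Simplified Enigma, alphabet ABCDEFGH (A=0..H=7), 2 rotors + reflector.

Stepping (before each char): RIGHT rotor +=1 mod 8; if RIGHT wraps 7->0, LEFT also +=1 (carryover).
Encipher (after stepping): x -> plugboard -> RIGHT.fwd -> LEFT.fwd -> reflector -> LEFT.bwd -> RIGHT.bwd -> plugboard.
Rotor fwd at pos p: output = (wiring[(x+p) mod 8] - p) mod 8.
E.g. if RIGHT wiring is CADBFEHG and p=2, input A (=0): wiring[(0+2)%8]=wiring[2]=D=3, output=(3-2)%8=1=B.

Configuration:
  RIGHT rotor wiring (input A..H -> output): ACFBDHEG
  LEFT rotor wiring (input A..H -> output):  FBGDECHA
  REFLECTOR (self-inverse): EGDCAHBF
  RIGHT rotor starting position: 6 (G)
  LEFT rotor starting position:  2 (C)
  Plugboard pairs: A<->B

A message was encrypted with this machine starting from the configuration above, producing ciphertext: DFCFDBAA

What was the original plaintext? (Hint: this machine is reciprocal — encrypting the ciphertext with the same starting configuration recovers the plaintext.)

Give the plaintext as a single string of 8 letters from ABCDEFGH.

Char 1 ('D'): step: R->7, L=2; D->plug->D->R->G->L->D->refl->C->L'->C->R'->E->plug->E
Char 2 ('F'): step: R->0, L->3 (L advanced); F->plug->F->R->H->L->D->refl->C->L'->F->R'->C->plug->C
Char 3 ('C'): step: R->1, L=3; C->plug->C->R->A->L->A->refl->E->L'->D->R'->F->plug->F
Char 4 ('F'): step: R->2, L=3; F->plug->F->R->E->L->F->refl->H->L'->C->R'->E->plug->E
Char 5 ('D'): step: R->3, L=3; D->plug->D->R->B->L->B->refl->G->L'->G->R'->A->plug->B
Char 6 ('B'): step: R->4, L=3; B->plug->A->R->H->L->D->refl->C->L'->F->R'->H->plug->H
Char 7 ('A'): step: R->5, L=3; A->plug->B->R->H->L->D->refl->C->L'->F->R'->E->plug->E
Char 8 ('A'): step: R->6, L=3; A->plug->B->R->A->L->A->refl->E->L'->D->R'->F->plug->F

Answer: ECFEBHEF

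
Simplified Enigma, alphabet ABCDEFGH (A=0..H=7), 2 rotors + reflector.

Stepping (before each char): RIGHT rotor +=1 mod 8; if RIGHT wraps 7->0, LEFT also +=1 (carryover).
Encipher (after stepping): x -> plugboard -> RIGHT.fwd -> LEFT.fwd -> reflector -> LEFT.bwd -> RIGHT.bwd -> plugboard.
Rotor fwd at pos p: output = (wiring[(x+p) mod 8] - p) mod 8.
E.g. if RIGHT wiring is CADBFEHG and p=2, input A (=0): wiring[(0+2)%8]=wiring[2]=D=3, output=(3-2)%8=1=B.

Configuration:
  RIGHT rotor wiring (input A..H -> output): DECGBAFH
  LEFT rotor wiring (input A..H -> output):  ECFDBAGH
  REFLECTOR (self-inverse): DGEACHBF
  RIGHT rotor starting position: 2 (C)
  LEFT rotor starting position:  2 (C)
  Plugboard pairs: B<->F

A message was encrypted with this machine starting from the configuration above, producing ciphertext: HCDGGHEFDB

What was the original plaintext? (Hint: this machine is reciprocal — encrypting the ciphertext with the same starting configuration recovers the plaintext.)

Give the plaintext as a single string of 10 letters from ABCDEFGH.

Answer: BDHFDFBCFD

Derivation:
Char 1 ('H'): step: R->3, L=2; H->plug->H->R->H->L->A->refl->D->L'->A->R'->F->plug->B
Char 2 ('C'): step: R->4, L=2; C->plug->C->R->B->L->B->refl->G->L'->D->R'->D->plug->D
Char 3 ('D'): step: R->5, L=2; D->plug->D->R->G->L->C->refl->E->L'->E->R'->H->plug->H
Char 4 ('G'): step: R->6, L=2; G->plug->G->R->D->L->G->refl->B->L'->B->R'->B->plug->F
Char 5 ('G'): step: R->7, L=2; G->plug->G->R->B->L->B->refl->G->L'->D->R'->D->plug->D
Char 6 ('H'): step: R->0, L->3 (L advanced); H->plug->H->R->H->L->C->refl->E->L'->E->R'->B->plug->F
Char 7 ('E'): step: R->1, L=3; E->plug->E->R->H->L->C->refl->E->L'->E->R'->F->plug->B
Char 8 ('F'): step: R->2, L=3; F->plug->B->R->E->L->E->refl->C->L'->H->R'->C->plug->C
Char 9 ('D'): step: R->3, L=3; D->plug->D->R->C->L->F->refl->H->L'->G->R'->B->plug->F
Char 10 ('B'): step: R->4, L=3; B->plug->F->R->A->L->A->refl->D->L'->D->R'->D->plug->D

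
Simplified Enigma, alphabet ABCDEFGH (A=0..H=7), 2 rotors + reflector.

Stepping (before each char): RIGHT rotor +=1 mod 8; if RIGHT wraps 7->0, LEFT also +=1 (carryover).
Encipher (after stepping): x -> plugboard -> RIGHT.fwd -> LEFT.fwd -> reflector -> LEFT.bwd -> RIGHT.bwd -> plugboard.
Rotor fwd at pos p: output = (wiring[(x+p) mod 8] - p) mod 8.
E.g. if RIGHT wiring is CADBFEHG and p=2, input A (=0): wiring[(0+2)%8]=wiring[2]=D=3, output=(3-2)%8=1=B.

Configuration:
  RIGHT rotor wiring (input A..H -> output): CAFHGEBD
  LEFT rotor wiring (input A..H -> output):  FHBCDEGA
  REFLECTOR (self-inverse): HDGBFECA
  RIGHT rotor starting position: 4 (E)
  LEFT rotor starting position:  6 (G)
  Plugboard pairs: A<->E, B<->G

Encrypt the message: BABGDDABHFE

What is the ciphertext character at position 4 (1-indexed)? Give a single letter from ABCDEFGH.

Char 1 ('B'): step: R->5, L=6; B->plug->G->R->C->L->H->refl->A->L'->A->R'->F->plug->F
Char 2 ('A'): step: R->6, L=6; A->plug->E->R->H->L->G->refl->C->L'->B->R'->F->plug->F
Char 3 ('B'): step: R->7, L=6; B->plug->G->R->F->L->E->refl->F->L'->G->R'->D->plug->D
Char 4 ('G'): step: R->0, L->7 (L advanced); G->plug->B->R->A->L->B->refl->D->L'->E->R'->F->plug->F

F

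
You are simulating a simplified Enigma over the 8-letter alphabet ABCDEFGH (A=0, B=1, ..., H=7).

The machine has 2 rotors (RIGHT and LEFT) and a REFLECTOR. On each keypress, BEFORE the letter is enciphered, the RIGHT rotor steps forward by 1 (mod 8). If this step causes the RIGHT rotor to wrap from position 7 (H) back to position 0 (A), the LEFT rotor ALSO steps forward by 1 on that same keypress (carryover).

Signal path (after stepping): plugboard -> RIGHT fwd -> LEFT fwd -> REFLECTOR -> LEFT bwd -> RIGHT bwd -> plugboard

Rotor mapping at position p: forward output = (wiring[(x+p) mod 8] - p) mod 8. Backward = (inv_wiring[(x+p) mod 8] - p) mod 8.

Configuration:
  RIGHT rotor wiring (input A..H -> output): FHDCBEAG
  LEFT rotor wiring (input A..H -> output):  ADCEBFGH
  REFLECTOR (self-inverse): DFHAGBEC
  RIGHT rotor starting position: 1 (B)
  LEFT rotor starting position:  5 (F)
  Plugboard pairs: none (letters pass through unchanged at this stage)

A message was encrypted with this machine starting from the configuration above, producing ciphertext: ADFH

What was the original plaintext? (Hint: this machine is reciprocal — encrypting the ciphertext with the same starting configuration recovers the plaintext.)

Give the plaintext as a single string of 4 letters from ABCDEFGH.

Char 1 ('A'): step: R->2, L=5; A->plug->A->R->B->L->B->refl->F->L'->F->R'->H->plug->H
Char 2 ('D'): step: R->3, L=5; D->plug->D->R->F->L->F->refl->B->L'->B->R'->C->plug->C
Char 3 ('F'): step: R->4, L=5; F->plug->F->R->D->L->D->refl->A->L'->A->R'->B->plug->B
Char 4 ('H'): step: R->5, L=5; H->plug->H->R->E->L->G->refl->E->L'->H->R'->A->plug->A

Answer: HCBA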